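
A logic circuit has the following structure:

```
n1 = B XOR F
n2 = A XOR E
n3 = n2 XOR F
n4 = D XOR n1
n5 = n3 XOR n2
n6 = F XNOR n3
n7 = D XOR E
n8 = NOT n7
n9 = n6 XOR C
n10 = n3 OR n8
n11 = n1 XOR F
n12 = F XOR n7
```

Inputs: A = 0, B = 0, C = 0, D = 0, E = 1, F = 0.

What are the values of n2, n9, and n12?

n2 = A XOR E = 0 XOR 1 = 1
n3 = n2 XOR F = 1 XOR 0 = 1
n6 = F XNOR n3 = 0 XNOR 1 = 0
n7 = D XOR E = 0 XOR 1 = 1
n9 = n6 XOR C = 0 XOR 0 = 0
n12 = F XOR n7 = 0 XOR 1 = 1

n2 = 1  n9 = 0  n12 = 1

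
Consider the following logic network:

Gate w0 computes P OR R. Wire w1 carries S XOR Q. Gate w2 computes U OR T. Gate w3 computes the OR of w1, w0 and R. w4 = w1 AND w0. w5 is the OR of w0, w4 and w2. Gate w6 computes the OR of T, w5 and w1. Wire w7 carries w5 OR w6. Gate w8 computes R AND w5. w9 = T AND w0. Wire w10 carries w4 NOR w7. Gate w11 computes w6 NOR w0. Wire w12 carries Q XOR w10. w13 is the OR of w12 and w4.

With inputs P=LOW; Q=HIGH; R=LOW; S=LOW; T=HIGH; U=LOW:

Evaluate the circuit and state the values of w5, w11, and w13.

w0 = P OR R = LOW OR LOW = LOW
w1 = S XOR Q = LOW XOR HIGH = HIGH
w2 = U OR T = LOW OR HIGH = HIGH
w4 = w1 AND w0 = HIGH AND LOW = LOW
w5 = w0 OR w4 OR w2 = LOW OR LOW OR HIGH = HIGH
w6 = T OR w5 OR w1 = HIGH OR HIGH OR HIGH = HIGH
w7 = w5 OR w6 = HIGH OR HIGH = HIGH
w10 = w4 NOR w7 = LOW NOR HIGH = LOW
w11 = w6 NOR w0 = HIGH NOR LOW = LOW
w12 = Q XOR w10 = HIGH XOR LOW = HIGH
w13 = w12 OR w4 = HIGH OR LOW = HIGH

w5 = HIGH, w11 = LOW, w13 = HIGH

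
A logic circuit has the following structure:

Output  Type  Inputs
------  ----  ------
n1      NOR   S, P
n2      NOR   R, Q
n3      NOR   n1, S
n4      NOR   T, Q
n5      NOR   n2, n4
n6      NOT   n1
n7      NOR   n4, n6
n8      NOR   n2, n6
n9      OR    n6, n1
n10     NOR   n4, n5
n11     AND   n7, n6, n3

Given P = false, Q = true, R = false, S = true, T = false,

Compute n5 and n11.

n5 = true  n11 = false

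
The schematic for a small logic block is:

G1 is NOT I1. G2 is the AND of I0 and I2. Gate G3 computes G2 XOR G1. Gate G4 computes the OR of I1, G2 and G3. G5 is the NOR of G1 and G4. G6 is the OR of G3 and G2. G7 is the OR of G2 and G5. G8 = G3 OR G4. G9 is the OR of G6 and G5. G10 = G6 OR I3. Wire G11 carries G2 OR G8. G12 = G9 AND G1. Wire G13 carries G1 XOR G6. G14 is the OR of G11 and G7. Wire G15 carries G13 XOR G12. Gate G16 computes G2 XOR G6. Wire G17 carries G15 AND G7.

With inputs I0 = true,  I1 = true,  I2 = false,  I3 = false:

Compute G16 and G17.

G1 = NOT I1 = NOT true = false
G2 = I0 AND I2 = true AND false = false
G3 = G2 XOR G1 = false XOR false = false
G4 = I1 OR G2 OR G3 = true OR false OR false = true
G5 = G1 NOR G4 = false NOR true = false
G6 = G3 OR G2 = false OR false = false
G7 = G2 OR G5 = false OR false = false
G9 = G6 OR G5 = false OR false = false
G12 = G9 AND G1 = false AND false = false
G13 = G1 XOR G6 = false XOR false = false
G15 = G13 XOR G12 = false XOR false = false
G16 = G2 XOR G6 = false XOR false = false
G17 = G15 AND G7 = false AND false = false

G16 = false, G17 = false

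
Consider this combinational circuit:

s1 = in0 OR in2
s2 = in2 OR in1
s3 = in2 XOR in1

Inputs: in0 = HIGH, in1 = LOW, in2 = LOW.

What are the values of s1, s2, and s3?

s1 = HIGH  s2 = LOW  s3 = LOW

s1 = HIGH OR LOW = HIGH
s2 = LOW OR LOW = LOW
s3 = LOW XOR LOW = LOW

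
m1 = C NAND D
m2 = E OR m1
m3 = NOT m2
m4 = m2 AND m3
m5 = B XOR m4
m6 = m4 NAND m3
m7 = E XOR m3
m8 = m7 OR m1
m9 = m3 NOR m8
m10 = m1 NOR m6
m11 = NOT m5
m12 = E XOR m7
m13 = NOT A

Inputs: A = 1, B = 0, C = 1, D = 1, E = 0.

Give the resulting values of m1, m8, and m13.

m1 = C NAND D = 1 NAND 1 = 0
m2 = E OR m1 = 0 OR 0 = 0
m3 = NOT m2 = NOT 0 = 1
m7 = E XOR m3 = 0 XOR 1 = 1
m8 = m7 OR m1 = 1 OR 0 = 1
m13 = NOT A = NOT 1 = 0

m1 = 0, m8 = 1, m13 = 0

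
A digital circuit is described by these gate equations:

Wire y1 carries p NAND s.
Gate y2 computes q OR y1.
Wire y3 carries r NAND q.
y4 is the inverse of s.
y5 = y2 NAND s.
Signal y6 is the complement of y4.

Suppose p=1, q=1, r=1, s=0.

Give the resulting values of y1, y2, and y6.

y1 = 1, y2 = 1, y6 = 0

y1 = p NAND s = 1 NAND 0 = 1
y2 = q OR y1 = 1 OR 1 = 1
y4 = NOT s = NOT 0 = 1
y6 = NOT y4 = NOT 1 = 0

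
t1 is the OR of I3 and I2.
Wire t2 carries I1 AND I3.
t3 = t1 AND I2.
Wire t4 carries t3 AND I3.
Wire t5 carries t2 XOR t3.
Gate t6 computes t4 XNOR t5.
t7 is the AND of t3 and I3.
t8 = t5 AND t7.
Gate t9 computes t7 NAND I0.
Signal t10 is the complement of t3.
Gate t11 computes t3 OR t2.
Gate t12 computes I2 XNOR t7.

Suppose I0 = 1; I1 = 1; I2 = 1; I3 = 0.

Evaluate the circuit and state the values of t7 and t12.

t7 = 0, t12 = 0

t1 = I3 OR I2 = 0 OR 1 = 1
t3 = t1 AND I2 = 1 AND 1 = 1
t7 = t3 AND I3 = 1 AND 0 = 0
t12 = I2 XNOR t7 = 1 XNOR 0 = 0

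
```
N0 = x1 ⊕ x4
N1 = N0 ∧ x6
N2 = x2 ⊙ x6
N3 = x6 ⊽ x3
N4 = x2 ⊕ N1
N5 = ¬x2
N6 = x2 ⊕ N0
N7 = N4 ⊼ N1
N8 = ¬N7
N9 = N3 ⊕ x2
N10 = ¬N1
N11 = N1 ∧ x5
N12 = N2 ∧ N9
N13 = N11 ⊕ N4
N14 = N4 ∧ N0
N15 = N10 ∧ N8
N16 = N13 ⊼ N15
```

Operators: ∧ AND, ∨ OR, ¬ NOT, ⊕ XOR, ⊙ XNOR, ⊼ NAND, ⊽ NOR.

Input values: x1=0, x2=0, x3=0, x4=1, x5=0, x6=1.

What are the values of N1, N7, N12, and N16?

N0 = x1 XOR x4 = 0 XOR 1 = 1
N1 = N0 AND x6 = 1 AND 1 = 1
N2 = x2 XNOR x6 = 0 XNOR 1 = 0
N3 = x6 NOR x3 = 1 NOR 0 = 0
N4 = x2 XOR N1 = 0 XOR 1 = 1
N7 = N4 NAND N1 = 1 NAND 1 = 0
N8 = NOT N7 = NOT 0 = 1
N9 = N3 XOR x2 = 0 XOR 0 = 0
N10 = NOT N1 = NOT 1 = 0
N11 = N1 AND x5 = 1 AND 0 = 0
N12 = N2 AND N9 = 0 AND 0 = 0
N13 = N11 XOR N4 = 0 XOR 1 = 1
N15 = N10 AND N8 = 0 AND 1 = 0
N16 = N13 NAND N15 = 1 NAND 0 = 1

N1 = 1, N7 = 0, N12 = 0, N16 = 1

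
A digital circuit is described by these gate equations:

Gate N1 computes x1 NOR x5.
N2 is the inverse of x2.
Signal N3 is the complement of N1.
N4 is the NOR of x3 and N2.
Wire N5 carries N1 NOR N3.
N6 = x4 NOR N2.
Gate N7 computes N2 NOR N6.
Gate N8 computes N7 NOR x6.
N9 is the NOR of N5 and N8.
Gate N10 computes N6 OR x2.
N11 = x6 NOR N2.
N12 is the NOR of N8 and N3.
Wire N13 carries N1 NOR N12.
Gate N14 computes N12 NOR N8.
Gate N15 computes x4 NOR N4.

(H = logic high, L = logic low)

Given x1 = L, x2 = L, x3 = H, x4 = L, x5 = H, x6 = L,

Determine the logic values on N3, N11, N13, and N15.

N3 = H, N11 = L, N13 = H, N15 = H

N1 = x1 NOR x5 = L NOR H = L
N2 = NOT x2 = NOT L = H
N3 = NOT N1 = NOT L = H
N4 = x3 NOR N2 = H NOR H = L
N6 = x4 NOR N2 = L NOR H = L
N7 = N2 NOR N6 = H NOR L = L
N8 = N7 NOR x6 = L NOR L = H
N11 = x6 NOR N2 = L NOR H = L
N12 = N8 NOR N3 = H NOR H = L
N13 = N1 NOR N12 = L NOR L = H
N15 = x4 NOR N4 = L NOR L = H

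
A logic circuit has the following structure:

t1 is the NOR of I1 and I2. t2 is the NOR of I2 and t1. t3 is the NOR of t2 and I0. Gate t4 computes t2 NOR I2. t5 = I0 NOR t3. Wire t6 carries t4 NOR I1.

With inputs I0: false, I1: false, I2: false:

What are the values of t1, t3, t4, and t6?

t1 = true, t3 = true, t4 = true, t6 = false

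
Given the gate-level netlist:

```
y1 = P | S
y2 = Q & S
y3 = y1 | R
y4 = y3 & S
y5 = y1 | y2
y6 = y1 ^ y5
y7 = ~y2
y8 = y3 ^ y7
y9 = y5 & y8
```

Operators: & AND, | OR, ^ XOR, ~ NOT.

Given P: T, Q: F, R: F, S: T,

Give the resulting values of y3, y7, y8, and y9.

y3 = T, y7 = T, y8 = F, y9 = F

y1 = P OR S = T OR T = T
y2 = Q AND S = F AND T = F
y3 = y1 OR R = T OR F = T
y5 = y1 OR y2 = T OR F = T
y7 = NOT y2 = NOT F = T
y8 = y3 XOR y7 = T XOR T = F
y9 = y5 AND y8 = T AND F = F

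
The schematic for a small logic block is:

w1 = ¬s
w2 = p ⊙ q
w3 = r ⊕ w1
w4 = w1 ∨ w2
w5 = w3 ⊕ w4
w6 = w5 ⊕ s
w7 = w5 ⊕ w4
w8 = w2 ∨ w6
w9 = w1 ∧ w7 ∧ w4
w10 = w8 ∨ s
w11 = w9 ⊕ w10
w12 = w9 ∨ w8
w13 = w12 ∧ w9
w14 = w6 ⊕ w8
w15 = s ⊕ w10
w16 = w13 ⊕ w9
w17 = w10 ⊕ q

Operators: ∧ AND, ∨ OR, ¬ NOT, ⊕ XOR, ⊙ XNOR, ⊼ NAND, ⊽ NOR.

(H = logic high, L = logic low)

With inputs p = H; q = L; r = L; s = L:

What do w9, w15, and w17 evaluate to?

w9 = H, w15 = L, w17 = L

w1 = NOT s = NOT L = H
w2 = p XNOR q = H XNOR L = L
w3 = r XOR w1 = L XOR H = H
w4 = w1 OR w2 = H OR L = H
w5 = w3 XOR w4 = H XOR H = L
w6 = w5 XOR s = L XOR L = L
w7 = w5 XOR w4 = L XOR H = H
w8 = w2 OR w6 = L OR L = L
w9 = w1 AND w7 AND w4 = H AND H AND H = H
w10 = w8 OR s = L OR L = L
w15 = s XOR w10 = L XOR L = L
w17 = w10 XOR q = L XOR L = L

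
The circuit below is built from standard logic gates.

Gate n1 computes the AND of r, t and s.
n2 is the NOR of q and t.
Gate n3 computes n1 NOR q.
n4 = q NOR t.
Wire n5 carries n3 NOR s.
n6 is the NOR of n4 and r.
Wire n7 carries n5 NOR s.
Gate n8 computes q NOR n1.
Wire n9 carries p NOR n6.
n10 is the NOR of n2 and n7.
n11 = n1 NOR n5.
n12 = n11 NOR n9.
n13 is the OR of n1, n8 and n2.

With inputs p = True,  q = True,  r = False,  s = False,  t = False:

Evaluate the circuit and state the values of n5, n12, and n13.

n5 = True; n12 = True; n13 = False

n1 = r AND t AND s = False AND False AND False = False
n2 = q NOR t = True NOR False = False
n3 = n1 NOR q = False NOR True = False
n4 = q NOR t = True NOR False = False
n5 = n3 NOR s = False NOR False = True
n6 = n4 NOR r = False NOR False = True
n8 = q NOR n1 = True NOR False = False
n9 = p NOR n6 = True NOR True = False
n11 = n1 NOR n5 = False NOR True = False
n12 = n11 NOR n9 = False NOR False = True
n13 = n1 OR n8 OR n2 = False OR False OR False = False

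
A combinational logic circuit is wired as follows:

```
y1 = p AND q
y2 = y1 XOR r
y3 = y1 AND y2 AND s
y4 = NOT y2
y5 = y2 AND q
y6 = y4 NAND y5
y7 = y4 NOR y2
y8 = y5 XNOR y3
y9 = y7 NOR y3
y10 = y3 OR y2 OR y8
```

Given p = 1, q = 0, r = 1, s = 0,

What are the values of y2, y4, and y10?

y2 = 1, y4 = 0, y10 = 1

y1 = p AND q = 1 AND 0 = 0
y2 = y1 XOR r = 0 XOR 1 = 1
y3 = y1 AND y2 AND s = 0 AND 1 AND 0 = 0
y4 = NOT y2 = NOT 1 = 0
y5 = y2 AND q = 1 AND 0 = 0
y8 = y5 XNOR y3 = 0 XNOR 0 = 1
y10 = y3 OR y2 OR y8 = 0 OR 1 OR 1 = 1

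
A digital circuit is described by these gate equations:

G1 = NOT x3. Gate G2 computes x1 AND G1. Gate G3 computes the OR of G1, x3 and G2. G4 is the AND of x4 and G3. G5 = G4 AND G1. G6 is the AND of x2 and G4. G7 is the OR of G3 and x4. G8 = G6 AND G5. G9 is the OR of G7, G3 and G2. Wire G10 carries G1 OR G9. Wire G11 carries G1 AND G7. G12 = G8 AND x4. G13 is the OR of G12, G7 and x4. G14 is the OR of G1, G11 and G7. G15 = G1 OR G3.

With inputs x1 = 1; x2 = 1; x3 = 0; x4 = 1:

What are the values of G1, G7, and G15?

G1 = NOT x3 = NOT 0 = 1
G2 = x1 AND G1 = 1 AND 1 = 1
G3 = G1 OR x3 OR G2 = 1 OR 0 OR 1 = 1
G7 = G3 OR x4 = 1 OR 1 = 1
G15 = G1 OR G3 = 1 OR 1 = 1

G1 = 1  G7 = 1  G15 = 1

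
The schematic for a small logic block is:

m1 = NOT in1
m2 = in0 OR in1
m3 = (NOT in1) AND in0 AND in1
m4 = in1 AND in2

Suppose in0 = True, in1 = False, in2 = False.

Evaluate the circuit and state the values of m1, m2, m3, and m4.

m1 = NOT False = True
m2 = True OR False = True
m3 = (NOT False) AND True AND False = False
m4 = False AND False = False

m1 = True  m2 = True  m3 = False  m4 = False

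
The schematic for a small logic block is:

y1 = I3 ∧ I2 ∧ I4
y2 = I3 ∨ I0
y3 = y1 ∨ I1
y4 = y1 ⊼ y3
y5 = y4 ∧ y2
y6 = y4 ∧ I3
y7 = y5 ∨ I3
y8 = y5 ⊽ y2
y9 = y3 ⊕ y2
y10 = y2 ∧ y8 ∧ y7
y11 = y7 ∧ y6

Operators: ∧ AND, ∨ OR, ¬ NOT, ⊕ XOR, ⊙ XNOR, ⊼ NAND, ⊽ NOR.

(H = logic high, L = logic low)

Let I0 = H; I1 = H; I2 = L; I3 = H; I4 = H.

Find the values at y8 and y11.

y8 = L, y11 = H

y1 = I3 AND I2 AND I4 = H AND L AND H = L
y2 = I3 OR I0 = H OR H = H
y3 = y1 OR I1 = L OR H = H
y4 = y1 NAND y3 = L NAND H = H
y5 = y4 AND y2 = H AND H = H
y6 = y4 AND I3 = H AND H = H
y7 = y5 OR I3 = H OR H = H
y8 = y5 NOR y2 = H NOR H = L
y11 = y7 AND y6 = H AND H = H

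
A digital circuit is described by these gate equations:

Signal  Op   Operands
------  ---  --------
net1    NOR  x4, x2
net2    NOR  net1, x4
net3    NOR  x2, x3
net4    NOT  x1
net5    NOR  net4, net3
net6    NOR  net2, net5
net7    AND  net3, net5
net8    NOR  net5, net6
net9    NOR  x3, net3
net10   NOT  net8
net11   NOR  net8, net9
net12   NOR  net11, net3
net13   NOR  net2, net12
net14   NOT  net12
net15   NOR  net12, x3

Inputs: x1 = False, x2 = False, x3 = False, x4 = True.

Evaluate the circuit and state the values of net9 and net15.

net9 = False  net15 = True

net1 = x4 NOR x2 = True NOR False = False
net2 = net1 NOR x4 = False NOR True = False
net3 = x2 NOR x3 = False NOR False = True
net4 = NOT x1 = NOT False = True
net5 = net4 NOR net3 = True NOR True = False
net6 = net2 NOR net5 = False NOR False = True
net8 = net5 NOR net6 = False NOR True = False
net9 = x3 NOR net3 = False NOR True = False
net11 = net8 NOR net9 = False NOR False = True
net12 = net11 NOR net3 = True NOR True = False
net15 = net12 NOR x3 = False NOR False = True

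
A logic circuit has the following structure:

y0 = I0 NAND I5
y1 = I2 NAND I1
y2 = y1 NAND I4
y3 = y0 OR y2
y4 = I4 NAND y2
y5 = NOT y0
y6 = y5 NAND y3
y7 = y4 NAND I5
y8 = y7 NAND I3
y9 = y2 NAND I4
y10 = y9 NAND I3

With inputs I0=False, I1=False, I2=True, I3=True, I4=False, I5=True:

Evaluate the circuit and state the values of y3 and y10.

y0 = I0 NAND I5 = False NAND True = True
y1 = I2 NAND I1 = True NAND False = True
y2 = y1 NAND I4 = True NAND False = True
y3 = y0 OR y2 = True OR True = True
y9 = y2 NAND I4 = True NAND False = True
y10 = y9 NAND I3 = True NAND True = False

y3 = True  y10 = False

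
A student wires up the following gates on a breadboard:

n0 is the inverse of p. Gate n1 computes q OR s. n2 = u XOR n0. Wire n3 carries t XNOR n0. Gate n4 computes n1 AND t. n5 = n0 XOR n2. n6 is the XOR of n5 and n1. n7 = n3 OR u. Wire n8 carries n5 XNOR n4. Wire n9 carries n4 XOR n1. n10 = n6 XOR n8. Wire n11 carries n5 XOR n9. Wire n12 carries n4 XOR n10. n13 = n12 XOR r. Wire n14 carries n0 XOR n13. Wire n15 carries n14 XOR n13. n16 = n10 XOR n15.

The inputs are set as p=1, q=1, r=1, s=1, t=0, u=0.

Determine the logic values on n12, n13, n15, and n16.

n0 = NOT p = NOT 1 = 0
n1 = q OR s = 1 OR 1 = 1
n2 = u XOR n0 = 0 XOR 0 = 0
n4 = n1 AND t = 1 AND 0 = 0
n5 = n0 XOR n2 = 0 XOR 0 = 0
n6 = n5 XOR n1 = 0 XOR 1 = 1
n8 = n5 XNOR n4 = 0 XNOR 0 = 1
n10 = n6 XOR n8 = 1 XOR 1 = 0
n12 = n4 XOR n10 = 0 XOR 0 = 0
n13 = n12 XOR r = 0 XOR 1 = 1
n14 = n0 XOR n13 = 0 XOR 1 = 1
n15 = n14 XOR n13 = 1 XOR 1 = 0
n16 = n10 XOR n15 = 0 XOR 0 = 0

n12 = 0, n13 = 1, n15 = 0, n16 = 0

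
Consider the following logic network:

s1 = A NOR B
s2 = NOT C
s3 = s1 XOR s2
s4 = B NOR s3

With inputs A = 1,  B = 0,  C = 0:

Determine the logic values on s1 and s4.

s1 = 0, s4 = 0

s1 = A NOR B = 1 NOR 0 = 0
s2 = NOT C = NOT 0 = 1
s3 = s1 XOR s2 = 0 XOR 1 = 1
s4 = B NOR s3 = 0 NOR 1 = 0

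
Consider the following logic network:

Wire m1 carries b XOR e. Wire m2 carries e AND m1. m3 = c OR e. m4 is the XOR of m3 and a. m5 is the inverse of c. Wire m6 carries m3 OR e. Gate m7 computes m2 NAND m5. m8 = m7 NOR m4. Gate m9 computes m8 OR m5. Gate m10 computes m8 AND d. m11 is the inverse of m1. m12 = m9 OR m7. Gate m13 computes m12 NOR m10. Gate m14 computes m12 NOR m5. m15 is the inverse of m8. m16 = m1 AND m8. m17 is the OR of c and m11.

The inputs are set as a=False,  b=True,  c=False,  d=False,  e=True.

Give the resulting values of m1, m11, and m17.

m1 = False  m11 = True  m17 = True

m1 = b XOR e = True XOR True = False
m11 = NOT m1 = NOT False = True
m17 = c OR m11 = False OR True = True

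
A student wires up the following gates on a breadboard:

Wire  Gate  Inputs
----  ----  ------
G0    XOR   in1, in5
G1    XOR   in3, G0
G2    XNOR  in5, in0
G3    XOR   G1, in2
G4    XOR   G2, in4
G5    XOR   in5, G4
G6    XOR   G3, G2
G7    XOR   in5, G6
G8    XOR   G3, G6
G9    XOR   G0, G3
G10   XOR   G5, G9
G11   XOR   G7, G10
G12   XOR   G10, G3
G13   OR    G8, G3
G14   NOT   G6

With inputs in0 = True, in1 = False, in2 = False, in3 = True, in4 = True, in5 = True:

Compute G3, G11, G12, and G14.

G3 = False  G11 = False  G12 = False  G14 = False

G0 = in1 XOR in5 = False XOR True = True
G1 = in3 XOR G0 = True XOR True = False
G2 = in5 XNOR in0 = True XNOR True = True
G3 = G1 XOR in2 = False XOR False = False
G4 = G2 XOR in4 = True XOR True = False
G5 = in5 XOR G4 = True XOR False = True
G6 = G3 XOR G2 = False XOR True = True
G7 = in5 XOR G6 = True XOR True = False
G9 = G0 XOR G3 = True XOR False = True
G10 = G5 XOR G9 = True XOR True = False
G11 = G7 XOR G10 = False XOR False = False
G12 = G10 XOR G3 = False XOR False = False
G14 = NOT G6 = NOT True = False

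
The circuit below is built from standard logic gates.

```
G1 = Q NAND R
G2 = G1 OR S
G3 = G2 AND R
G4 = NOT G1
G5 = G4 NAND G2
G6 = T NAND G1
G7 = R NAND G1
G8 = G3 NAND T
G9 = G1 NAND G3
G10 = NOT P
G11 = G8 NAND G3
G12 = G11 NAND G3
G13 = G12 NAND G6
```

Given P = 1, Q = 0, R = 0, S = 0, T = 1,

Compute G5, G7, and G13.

G5 = 1; G7 = 1; G13 = 1

G1 = Q NAND R = 0 NAND 0 = 1
G2 = G1 OR S = 1 OR 0 = 1
G3 = G2 AND R = 1 AND 0 = 0
G4 = NOT G1 = NOT 1 = 0
G5 = G4 NAND G2 = 0 NAND 1 = 1
G6 = T NAND G1 = 1 NAND 1 = 0
G7 = R NAND G1 = 0 NAND 1 = 1
G8 = G3 NAND T = 0 NAND 1 = 1
G11 = G8 NAND G3 = 1 NAND 0 = 1
G12 = G11 NAND G3 = 1 NAND 0 = 1
G13 = G12 NAND G6 = 1 NAND 0 = 1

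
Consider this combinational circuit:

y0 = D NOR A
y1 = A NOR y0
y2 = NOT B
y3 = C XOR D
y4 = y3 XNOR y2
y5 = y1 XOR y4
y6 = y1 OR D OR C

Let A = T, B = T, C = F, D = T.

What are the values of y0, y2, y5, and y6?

y0 = D NOR A = T NOR T = F
y1 = A NOR y0 = T NOR F = F
y2 = NOT B = NOT T = F
y3 = C XOR D = F XOR T = T
y4 = y3 XNOR y2 = T XNOR F = F
y5 = y1 XOR y4 = F XOR F = F
y6 = y1 OR D OR C = F OR T OR F = T

y0 = F; y2 = F; y5 = F; y6 = T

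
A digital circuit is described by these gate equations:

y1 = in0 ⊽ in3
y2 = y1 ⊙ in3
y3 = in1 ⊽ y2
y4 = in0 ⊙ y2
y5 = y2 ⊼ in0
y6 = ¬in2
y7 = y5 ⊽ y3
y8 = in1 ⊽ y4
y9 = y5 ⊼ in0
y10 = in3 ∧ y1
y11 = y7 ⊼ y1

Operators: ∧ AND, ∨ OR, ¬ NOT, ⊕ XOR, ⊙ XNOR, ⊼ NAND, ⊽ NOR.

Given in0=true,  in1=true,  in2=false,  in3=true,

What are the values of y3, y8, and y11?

y1 = in0 NOR in3 = true NOR true = false
y2 = y1 XNOR in3 = false XNOR true = false
y3 = in1 NOR y2 = true NOR false = false
y4 = in0 XNOR y2 = true XNOR false = false
y5 = y2 NAND in0 = false NAND true = true
y7 = y5 NOR y3 = true NOR false = false
y8 = in1 NOR y4 = true NOR false = false
y11 = y7 NAND y1 = false NAND false = true

y3 = false, y8 = false, y11 = true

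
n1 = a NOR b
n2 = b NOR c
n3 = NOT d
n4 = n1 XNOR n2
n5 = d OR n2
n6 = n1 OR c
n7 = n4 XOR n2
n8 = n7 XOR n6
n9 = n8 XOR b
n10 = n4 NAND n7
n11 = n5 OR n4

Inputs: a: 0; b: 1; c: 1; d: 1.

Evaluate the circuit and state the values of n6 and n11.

n6 = 1, n11 = 1

n1 = a NOR b = 0 NOR 1 = 0
n2 = b NOR c = 1 NOR 1 = 0
n4 = n1 XNOR n2 = 0 XNOR 0 = 1
n5 = d OR n2 = 1 OR 0 = 1
n6 = n1 OR c = 0 OR 1 = 1
n11 = n5 OR n4 = 1 OR 1 = 1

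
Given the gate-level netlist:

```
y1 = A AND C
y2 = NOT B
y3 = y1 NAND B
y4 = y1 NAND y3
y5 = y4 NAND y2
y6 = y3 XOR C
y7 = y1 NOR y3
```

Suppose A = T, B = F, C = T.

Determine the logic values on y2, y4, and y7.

y1 = A AND C = T AND T = T
y2 = NOT B = NOT F = T
y3 = y1 NAND B = T NAND F = T
y4 = y1 NAND y3 = T NAND T = F
y7 = y1 NOR y3 = T NOR T = F

y2 = T; y4 = F; y7 = F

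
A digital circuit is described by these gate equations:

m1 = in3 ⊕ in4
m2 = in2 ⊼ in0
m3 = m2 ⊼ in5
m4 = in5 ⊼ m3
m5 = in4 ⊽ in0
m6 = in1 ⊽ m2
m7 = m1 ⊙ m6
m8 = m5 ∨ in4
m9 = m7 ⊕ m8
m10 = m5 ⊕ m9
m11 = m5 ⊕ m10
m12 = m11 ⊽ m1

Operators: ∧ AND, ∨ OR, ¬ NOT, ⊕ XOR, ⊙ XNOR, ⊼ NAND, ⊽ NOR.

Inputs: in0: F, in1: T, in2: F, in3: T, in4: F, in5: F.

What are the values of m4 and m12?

m4 = T; m12 = F

m1 = in3 XOR in4 = T XOR F = T
m2 = in2 NAND in0 = F NAND F = T
m3 = m2 NAND in5 = T NAND F = T
m4 = in5 NAND m3 = F NAND T = T
m5 = in4 NOR in0 = F NOR F = T
m6 = in1 NOR m2 = T NOR T = F
m7 = m1 XNOR m6 = T XNOR F = F
m8 = m5 OR in4 = T OR F = T
m9 = m7 XOR m8 = F XOR T = T
m10 = m5 XOR m9 = T XOR T = F
m11 = m5 XOR m10 = T XOR F = T
m12 = m11 NOR m1 = T NOR T = F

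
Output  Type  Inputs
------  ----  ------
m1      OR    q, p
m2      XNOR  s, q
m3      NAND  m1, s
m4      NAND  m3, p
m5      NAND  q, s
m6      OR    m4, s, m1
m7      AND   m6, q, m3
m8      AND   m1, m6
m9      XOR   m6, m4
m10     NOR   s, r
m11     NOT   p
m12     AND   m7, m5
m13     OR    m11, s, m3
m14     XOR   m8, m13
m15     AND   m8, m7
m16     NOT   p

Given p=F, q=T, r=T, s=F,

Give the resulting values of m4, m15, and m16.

m1 = q OR p = T OR F = T
m3 = m1 NAND s = T NAND F = T
m4 = m3 NAND p = T NAND F = T
m6 = m4 OR s OR m1 = T OR F OR T = T
m7 = m6 AND q AND m3 = T AND T AND T = T
m8 = m1 AND m6 = T AND T = T
m15 = m8 AND m7 = T AND T = T
m16 = NOT p = NOT F = T

m4 = T, m15 = T, m16 = T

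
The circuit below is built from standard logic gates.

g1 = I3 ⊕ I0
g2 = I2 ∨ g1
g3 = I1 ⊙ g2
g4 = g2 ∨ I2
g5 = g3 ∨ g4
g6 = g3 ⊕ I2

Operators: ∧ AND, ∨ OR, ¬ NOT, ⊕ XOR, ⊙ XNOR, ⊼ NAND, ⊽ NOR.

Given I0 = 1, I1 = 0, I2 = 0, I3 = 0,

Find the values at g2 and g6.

g2 = 1, g6 = 0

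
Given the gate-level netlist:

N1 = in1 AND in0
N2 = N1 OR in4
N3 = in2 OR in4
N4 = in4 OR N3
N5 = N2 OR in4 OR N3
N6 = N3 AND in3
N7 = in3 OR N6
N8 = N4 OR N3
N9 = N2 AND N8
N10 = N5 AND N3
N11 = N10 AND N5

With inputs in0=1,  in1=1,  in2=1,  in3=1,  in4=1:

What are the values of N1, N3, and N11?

N1 = 1, N3 = 1, N11 = 1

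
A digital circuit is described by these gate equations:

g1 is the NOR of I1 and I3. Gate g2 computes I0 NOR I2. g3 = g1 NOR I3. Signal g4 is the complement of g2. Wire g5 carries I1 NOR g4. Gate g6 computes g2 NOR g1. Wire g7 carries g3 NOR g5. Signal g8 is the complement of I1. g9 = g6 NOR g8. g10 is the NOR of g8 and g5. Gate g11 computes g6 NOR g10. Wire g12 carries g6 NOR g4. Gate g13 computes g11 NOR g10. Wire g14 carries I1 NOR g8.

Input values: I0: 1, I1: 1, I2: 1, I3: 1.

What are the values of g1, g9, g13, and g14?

g1 = 0, g9 = 0, g13 = 0, g14 = 0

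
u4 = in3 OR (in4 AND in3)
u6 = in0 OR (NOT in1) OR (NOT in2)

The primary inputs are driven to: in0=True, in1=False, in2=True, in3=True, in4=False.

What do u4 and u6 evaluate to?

u4 = True OR (False AND True) = True
u6 = True OR (NOT False) OR (NOT True) = True

u4 = True, u6 = True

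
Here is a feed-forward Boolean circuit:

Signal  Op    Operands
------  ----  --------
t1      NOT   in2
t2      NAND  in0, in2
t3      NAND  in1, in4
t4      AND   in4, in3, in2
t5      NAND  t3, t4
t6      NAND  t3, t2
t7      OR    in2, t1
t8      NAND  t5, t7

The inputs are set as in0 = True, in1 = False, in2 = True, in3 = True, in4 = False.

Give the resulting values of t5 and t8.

t1 = NOT in2 = NOT True = False
t3 = in1 NAND in4 = False NAND False = True
t4 = in4 AND in3 AND in2 = False AND True AND True = False
t5 = t3 NAND t4 = True NAND False = True
t7 = in2 OR t1 = True OR False = True
t8 = t5 NAND t7 = True NAND True = False

t5 = True, t8 = False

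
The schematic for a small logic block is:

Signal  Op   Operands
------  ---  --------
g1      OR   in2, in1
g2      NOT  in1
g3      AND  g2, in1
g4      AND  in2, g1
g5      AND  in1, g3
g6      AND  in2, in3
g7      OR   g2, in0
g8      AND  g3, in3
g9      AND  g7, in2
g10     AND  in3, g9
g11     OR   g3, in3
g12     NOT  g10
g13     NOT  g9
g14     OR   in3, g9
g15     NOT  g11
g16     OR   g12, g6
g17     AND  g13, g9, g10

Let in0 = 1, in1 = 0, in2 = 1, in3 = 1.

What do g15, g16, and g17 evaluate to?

g15 = 0, g16 = 1, g17 = 0

g2 = NOT in1 = NOT 0 = 1
g3 = g2 AND in1 = 1 AND 0 = 0
g6 = in2 AND in3 = 1 AND 1 = 1
g7 = g2 OR in0 = 1 OR 1 = 1
g9 = g7 AND in2 = 1 AND 1 = 1
g10 = in3 AND g9 = 1 AND 1 = 1
g11 = g3 OR in3 = 0 OR 1 = 1
g12 = NOT g10 = NOT 1 = 0
g13 = NOT g9 = NOT 1 = 0
g15 = NOT g11 = NOT 1 = 0
g16 = g12 OR g6 = 0 OR 1 = 1
g17 = g13 AND g9 AND g10 = 0 AND 1 AND 1 = 0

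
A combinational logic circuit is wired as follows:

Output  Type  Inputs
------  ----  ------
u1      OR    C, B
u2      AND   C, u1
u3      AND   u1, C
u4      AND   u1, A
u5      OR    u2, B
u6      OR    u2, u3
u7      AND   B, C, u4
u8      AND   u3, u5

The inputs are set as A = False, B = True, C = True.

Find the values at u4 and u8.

u4 = False, u8 = True

u1 = C OR B = True OR True = True
u2 = C AND u1 = True AND True = True
u3 = u1 AND C = True AND True = True
u4 = u1 AND A = True AND False = False
u5 = u2 OR B = True OR True = True
u8 = u3 AND u5 = True AND True = True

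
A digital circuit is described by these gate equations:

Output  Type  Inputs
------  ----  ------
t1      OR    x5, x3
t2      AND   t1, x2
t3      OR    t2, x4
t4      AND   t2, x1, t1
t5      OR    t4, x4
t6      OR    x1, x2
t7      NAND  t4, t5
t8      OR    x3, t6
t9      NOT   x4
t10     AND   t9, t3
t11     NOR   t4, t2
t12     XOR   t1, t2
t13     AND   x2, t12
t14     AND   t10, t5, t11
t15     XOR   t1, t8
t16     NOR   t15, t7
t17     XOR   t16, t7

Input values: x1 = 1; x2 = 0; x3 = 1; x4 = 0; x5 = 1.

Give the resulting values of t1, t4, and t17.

t1 = 1, t4 = 0, t17 = 1

t1 = x5 OR x3 = 1 OR 1 = 1
t2 = t1 AND x2 = 1 AND 0 = 0
t4 = t2 AND x1 AND t1 = 0 AND 1 AND 1 = 0
t5 = t4 OR x4 = 0 OR 0 = 0
t6 = x1 OR x2 = 1 OR 0 = 1
t7 = t4 NAND t5 = 0 NAND 0 = 1
t8 = x3 OR t6 = 1 OR 1 = 1
t15 = t1 XOR t8 = 1 XOR 1 = 0
t16 = t15 NOR t7 = 0 NOR 1 = 0
t17 = t16 XOR t7 = 0 XOR 1 = 1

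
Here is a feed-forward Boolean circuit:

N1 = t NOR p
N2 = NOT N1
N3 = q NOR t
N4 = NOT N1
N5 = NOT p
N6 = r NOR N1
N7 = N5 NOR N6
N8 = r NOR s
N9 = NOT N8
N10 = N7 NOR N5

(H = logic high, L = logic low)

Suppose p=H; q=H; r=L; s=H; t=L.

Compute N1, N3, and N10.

N1 = L  N3 = L  N10 = H

N1 = t NOR p = L NOR H = L
N3 = q NOR t = H NOR L = L
N5 = NOT p = NOT H = L
N6 = r NOR N1 = L NOR L = H
N7 = N5 NOR N6 = L NOR H = L
N10 = N7 NOR N5 = L NOR L = H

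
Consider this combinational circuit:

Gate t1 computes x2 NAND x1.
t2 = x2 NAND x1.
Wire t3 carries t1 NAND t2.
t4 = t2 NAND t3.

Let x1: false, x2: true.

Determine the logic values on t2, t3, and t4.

t1 = x2 NAND x1 = true NAND false = true
t2 = x2 NAND x1 = true NAND false = true
t3 = t1 NAND t2 = true NAND true = false
t4 = t2 NAND t3 = true NAND false = true

t2 = true, t3 = false, t4 = true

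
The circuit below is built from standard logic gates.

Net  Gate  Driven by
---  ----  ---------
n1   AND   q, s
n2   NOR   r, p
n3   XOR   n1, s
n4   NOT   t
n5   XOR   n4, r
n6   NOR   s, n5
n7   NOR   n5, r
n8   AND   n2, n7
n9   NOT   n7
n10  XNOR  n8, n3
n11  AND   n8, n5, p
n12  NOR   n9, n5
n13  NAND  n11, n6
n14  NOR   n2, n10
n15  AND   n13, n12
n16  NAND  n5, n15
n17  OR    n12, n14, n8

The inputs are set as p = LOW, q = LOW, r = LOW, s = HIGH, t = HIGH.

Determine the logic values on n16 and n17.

n16 = HIGH; n17 = HIGH

n1 = q AND s = LOW AND HIGH = LOW
n2 = r NOR p = LOW NOR LOW = HIGH
n3 = n1 XOR s = LOW XOR HIGH = HIGH
n4 = NOT t = NOT HIGH = LOW
n5 = n4 XOR r = LOW XOR LOW = LOW
n6 = s NOR n5 = HIGH NOR LOW = LOW
n7 = n5 NOR r = LOW NOR LOW = HIGH
n8 = n2 AND n7 = HIGH AND HIGH = HIGH
n9 = NOT n7 = NOT HIGH = LOW
n10 = n8 XNOR n3 = HIGH XNOR HIGH = HIGH
n11 = n8 AND n5 AND p = HIGH AND LOW AND LOW = LOW
n12 = n9 NOR n5 = LOW NOR LOW = HIGH
n13 = n11 NAND n6 = LOW NAND LOW = HIGH
n14 = n2 NOR n10 = HIGH NOR HIGH = LOW
n15 = n13 AND n12 = HIGH AND HIGH = HIGH
n16 = n5 NAND n15 = LOW NAND HIGH = HIGH
n17 = n12 OR n14 OR n8 = HIGH OR LOW OR HIGH = HIGH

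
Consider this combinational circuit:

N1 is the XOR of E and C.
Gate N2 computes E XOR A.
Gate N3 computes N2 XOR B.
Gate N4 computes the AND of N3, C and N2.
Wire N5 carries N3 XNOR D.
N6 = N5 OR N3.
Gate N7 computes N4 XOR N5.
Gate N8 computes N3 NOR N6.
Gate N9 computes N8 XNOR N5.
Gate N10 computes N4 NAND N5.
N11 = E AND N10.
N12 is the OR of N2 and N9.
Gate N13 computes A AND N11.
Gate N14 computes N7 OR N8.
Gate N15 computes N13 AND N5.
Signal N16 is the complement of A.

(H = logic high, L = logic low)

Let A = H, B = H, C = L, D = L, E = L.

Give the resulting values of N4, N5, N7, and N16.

N2 = E XOR A = L XOR H = H
N3 = N2 XOR B = H XOR H = L
N4 = N3 AND C AND N2 = L AND L AND H = L
N5 = N3 XNOR D = L XNOR L = H
N7 = N4 XOR N5 = L XOR H = H
N16 = NOT A = NOT H = L

N4 = L, N5 = H, N7 = H, N16 = L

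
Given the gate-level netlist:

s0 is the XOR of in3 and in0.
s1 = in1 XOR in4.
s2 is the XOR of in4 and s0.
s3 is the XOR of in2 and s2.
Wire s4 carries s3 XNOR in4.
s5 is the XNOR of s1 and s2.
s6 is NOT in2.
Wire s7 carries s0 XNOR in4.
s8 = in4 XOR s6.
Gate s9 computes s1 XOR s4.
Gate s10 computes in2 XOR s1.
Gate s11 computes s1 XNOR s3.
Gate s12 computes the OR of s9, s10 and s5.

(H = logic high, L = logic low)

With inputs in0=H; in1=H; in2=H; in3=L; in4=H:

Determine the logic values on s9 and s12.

s0 = in3 XOR in0 = L XOR H = H
s1 = in1 XOR in4 = H XOR H = L
s2 = in4 XOR s0 = H XOR H = L
s3 = in2 XOR s2 = H XOR L = H
s4 = s3 XNOR in4 = H XNOR H = H
s5 = s1 XNOR s2 = L XNOR L = H
s9 = s1 XOR s4 = L XOR H = H
s10 = in2 XOR s1 = H XOR L = H
s12 = s9 OR s10 OR s5 = H OR H OR H = H

s9 = H; s12 = H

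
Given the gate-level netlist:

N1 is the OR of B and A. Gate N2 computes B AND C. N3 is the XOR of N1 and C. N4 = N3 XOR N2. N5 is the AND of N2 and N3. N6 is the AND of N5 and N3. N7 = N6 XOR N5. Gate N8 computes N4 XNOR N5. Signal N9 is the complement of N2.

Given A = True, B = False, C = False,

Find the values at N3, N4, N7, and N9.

N3 = True  N4 = True  N7 = False  N9 = True

N1 = B OR A = False OR True = True
N2 = B AND C = False AND False = False
N3 = N1 XOR C = True XOR False = True
N4 = N3 XOR N2 = True XOR False = True
N5 = N2 AND N3 = False AND True = False
N6 = N5 AND N3 = False AND True = False
N7 = N6 XOR N5 = False XOR False = False
N9 = NOT N2 = NOT False = True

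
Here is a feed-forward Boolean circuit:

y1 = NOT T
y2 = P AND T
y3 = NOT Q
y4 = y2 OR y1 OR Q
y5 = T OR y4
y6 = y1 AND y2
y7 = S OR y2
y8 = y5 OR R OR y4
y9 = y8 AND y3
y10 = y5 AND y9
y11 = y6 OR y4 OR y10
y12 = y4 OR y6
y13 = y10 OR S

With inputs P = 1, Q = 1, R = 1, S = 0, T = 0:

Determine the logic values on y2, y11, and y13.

y2 = 0, y11 = 1, y13 = 0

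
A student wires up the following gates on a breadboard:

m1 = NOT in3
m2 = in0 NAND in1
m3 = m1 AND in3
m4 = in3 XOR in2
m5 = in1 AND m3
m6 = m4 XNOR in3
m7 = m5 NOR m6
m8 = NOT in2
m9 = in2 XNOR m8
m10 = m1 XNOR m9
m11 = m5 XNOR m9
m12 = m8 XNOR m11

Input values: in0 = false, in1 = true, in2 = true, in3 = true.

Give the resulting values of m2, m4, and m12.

m1 = NOT in3 = NOT true = false
m2 = in0 NAND in1 = false NAND true = true
m3 = m1 AND in3 = false AND true = false
m4 = in3 XOR in2 = true XOR true = false
m5 = in1 AND m3 = true AND false = false
m8 = NOT in2 = NOT true = false
m9 = in2 XNOR m8 = true XNOR false = false
m11 = m5 XNOR m9 = false XNOR false = true
m12 = m8 XNOR m11 = false XNOR true = false

m2 = true; m4 = false; m12 = false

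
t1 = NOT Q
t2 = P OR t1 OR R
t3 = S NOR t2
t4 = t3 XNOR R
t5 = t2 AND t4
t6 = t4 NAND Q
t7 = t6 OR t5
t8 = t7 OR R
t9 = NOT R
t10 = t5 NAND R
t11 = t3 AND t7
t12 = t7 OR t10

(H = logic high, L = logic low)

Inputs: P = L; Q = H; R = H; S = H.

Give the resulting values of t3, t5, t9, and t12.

t3 = L; t5 = L; t9 = L; t12 = H

t1 = NOT Q = NOT H = L
t2 = P OR t1 OR R = L OR L OR H = H
t3 = S NOR t2 = H NOR H = L
t4 = t3 XNOR R = L XNOR H = L
t5 = t2 AND t4 = H AND L = L
t6 = t4 NAND Q = L NAND H = H
t7 = t6 OR t5 = H OR L = H
t9 = NOT R = NOT H = L
t10 = t5 NAND R = L NAND H = H
t12 = t7 OR t10 = H OR H = H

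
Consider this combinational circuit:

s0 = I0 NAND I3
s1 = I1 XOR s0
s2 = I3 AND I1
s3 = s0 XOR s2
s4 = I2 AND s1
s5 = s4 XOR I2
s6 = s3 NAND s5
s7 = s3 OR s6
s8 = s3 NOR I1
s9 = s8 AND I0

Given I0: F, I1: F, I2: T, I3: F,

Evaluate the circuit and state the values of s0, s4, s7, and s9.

s0 = I0 NAND I3 = F NAND F = T
s1 = I1 XOR s0 = F XOR T = T
s2 = I3 AND I1 = F AND F = F
s3 = s0 XOR s2 = T XOR F = T
s4 = I2 AND s1 = T AND T = T
s5 = s4 XOR I2 = T XOR T = F
s6 = s3 NAND s5 = T NAND F = T
s7 = s3 OR s6 = T OR T = T
s8 = s3 NOR I1 = T NOR F = F
s9 = s8 AND I0 = F AND F = F

s0 = T; s4 = T; s7 = T; s9 = F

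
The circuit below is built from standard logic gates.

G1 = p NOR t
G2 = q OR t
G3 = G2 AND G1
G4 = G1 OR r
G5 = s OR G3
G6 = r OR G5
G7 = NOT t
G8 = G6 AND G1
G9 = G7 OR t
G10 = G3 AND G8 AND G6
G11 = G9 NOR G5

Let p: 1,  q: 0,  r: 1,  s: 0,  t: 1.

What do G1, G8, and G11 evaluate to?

G1 = 0, G8 = 0, G11 = 0

G1 = p NOR t = 1 NOR 1 = 0
G2 = q OR t = 0 OR 1 = 1
G3 = G2 AND G1 = 1 AND 0 = 0
G5 = s OR G3 = 0 OR 0 = 0
G6 = r OR G5 = 1 OR 0 = 1
G7 = NOT t = NOT 1 = 0
G8 = G6 AND G1 = 1 AND 0 = 0
G9 = G7 OR t = 0 OR 1 = 1
G11 = G9 NOR G5 = 1 NOR 0 = 0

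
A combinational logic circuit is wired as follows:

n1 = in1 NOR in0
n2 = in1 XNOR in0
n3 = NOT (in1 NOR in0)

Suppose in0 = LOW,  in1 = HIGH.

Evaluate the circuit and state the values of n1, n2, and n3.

n1 = HIGH NOR LOW = LOW
n2 = HIGH XNOR LOW = LOW
n3 = NOT (HIGH NOR LOW) = HIGH

n1 = LOW, n2 = LOW, n3 = HIGH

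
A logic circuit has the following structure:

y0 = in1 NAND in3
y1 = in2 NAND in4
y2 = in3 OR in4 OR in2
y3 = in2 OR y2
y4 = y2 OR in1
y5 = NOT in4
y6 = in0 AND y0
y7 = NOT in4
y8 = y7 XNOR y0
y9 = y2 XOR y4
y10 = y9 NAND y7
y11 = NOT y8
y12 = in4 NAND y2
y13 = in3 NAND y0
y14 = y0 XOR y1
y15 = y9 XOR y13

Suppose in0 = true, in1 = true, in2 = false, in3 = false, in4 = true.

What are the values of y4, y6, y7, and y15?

y4 = true, y6 = true, y7 = false, y15 = true

y0 = in1 NAND in3 = true NAND false = true
y2 = in3 OR in4 OR in2 = false OR true OR false = true
y4 = y2 OR in1 = true OR true = true
y6 = in0 AND y0 = true AND true = true
y7 = NOT in4 = NOT true = false
y9 = y2 XOR y4 = true XOR true = false
y13 = in3 NAND y0 = false NAND true = true
y15 = y9 XOR y13 = false XOR true = true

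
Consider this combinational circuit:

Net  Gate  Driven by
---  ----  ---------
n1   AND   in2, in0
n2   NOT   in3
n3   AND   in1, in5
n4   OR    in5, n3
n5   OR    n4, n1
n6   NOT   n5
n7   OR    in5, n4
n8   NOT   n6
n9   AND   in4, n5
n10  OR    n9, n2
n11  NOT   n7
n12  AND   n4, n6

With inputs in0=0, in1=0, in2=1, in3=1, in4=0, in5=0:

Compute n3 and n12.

n1 = in2 AND in0 = 1 AND 0 = 0
n3 = in1 AND in5 = 0 AND 0 = 0
n4 = in5 OR n3 = 0 OR 0 = 0
n5 = n4 OR n1 = 0 OR 0 = 0
n6 = NOT n5 = NOT 0 = 1
n12 = n4 AND n6 = 0 AND 1 = 0

n3 = 0; n12 = 0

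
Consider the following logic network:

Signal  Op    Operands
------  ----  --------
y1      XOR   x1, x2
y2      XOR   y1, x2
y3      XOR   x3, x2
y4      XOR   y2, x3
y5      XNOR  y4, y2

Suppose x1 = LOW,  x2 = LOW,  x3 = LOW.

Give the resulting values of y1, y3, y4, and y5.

y1 = LOW, y3 = LOW, y4 = LOW, y5 = HIGH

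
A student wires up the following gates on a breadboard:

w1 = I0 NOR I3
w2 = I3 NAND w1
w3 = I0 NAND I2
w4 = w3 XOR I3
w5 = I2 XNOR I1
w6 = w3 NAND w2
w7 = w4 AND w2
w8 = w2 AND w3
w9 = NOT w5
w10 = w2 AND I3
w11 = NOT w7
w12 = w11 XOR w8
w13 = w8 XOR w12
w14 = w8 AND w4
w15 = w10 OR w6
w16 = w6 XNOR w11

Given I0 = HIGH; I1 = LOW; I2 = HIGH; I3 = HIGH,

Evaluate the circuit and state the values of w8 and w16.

w8 = LOW; w16 = LOW

w1 = I0 NOR I3 = HIGH NOR HIGH = LOW
w2 = I3 NAND w1 = HIGH NAND LOW = HIGH
w3 = I0 NAND I2 = HIGH NAND HIGH = LOW
w4 = w3 XOR I3 = LOW XOR HIGH = HIGH
w6 = w3 NAND w2 = LOW NAND HIGH = HIGH
w7 = w4 AND w2 = HIGH AND HIGH = HIGH
w8 = w2 AND w3 = HIGH AND LOW = LOW
w11 = NOT w7 = NOT HIGH = LOW
w16 = w6 XNOR w11 = HIGH XNOR LOW = LOW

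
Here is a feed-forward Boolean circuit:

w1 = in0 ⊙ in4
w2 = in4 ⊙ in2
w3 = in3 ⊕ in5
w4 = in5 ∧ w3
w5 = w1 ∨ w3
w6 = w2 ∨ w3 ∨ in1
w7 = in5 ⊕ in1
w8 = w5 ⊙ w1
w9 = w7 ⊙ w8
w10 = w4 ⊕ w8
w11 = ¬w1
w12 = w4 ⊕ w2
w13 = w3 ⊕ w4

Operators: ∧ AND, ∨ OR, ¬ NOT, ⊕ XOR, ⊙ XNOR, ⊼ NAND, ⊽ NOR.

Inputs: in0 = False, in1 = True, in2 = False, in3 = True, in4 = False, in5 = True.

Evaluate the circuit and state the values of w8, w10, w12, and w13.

w1 = in0 XNOR in4 = False XNOR False = True
w2 = in4 XNOR in2 = False XNOR False = True
w3 = in3 XOR in5 = True XOR True = False
w4 = in5 AND w3 = True AND False = False
w5 = w1 OR w3 = True OR False = True
w8 = w5 XNOR w1 = True XNOR True = True
w10 = w4 XOR w8 = False XOR True = True
w12 = w4 XOR w2 = False XOR True = True
w13 = w3 XOR w4 = False XOR False = False

w8 = True  w10 = True  w12 = True  w13 = False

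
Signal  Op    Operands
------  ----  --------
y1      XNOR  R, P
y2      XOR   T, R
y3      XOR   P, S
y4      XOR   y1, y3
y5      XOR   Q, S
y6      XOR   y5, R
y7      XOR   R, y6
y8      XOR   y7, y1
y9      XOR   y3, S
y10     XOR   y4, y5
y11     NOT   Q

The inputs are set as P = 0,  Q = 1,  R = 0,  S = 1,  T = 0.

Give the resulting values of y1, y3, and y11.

y1 = 1, y3 = 1, y11 = 0

y1 = R XNOR P = 0 XNOR 0 = 1
y3 = P XOR S = 0 XOR 1 = 1
y11 = NOT Q = NOT 1 = 0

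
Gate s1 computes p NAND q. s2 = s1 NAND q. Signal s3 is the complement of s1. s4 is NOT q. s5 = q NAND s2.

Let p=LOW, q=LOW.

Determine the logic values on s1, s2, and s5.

s1 = HIGH, s2 = HIGH, s5 = HIGH

s1 = p NAND q = LOW NAND LOW = HIGH
s2 = s1 NAND q = HIGH NAND LOW = HIGH
s5 = q NAND s2 = LOW NAND HIGH = HIGH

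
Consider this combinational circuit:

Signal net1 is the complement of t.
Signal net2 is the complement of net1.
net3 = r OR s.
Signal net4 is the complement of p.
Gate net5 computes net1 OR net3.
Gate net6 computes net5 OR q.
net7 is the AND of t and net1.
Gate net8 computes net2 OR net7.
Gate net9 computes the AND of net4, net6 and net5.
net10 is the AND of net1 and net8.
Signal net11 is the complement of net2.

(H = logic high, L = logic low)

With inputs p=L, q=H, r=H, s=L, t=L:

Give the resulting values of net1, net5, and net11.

net1 = NOT t = NOT L = H
net2 = NOT net1 = NOT H = L
net3 = r OR s = H OR L = H
net5 = net1 OR net3 = H OR H = H
net11 = NOT net2 = NOT L = H

net1 = H, net5 = H, net11 = H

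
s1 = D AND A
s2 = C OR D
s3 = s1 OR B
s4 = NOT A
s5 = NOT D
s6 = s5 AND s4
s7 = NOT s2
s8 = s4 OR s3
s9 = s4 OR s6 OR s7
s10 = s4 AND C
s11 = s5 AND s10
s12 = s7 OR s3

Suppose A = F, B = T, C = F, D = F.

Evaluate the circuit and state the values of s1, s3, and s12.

s1 = F; s3 = T; s12 = T

s1 = D AND A = F AND F = F
s2 = C OR D = F OR F = F
s3 = s1 OR B = F OR T = T
s7 = NOT s2 = NOT F = T
s12 = s7 OR s3 = T OR T = T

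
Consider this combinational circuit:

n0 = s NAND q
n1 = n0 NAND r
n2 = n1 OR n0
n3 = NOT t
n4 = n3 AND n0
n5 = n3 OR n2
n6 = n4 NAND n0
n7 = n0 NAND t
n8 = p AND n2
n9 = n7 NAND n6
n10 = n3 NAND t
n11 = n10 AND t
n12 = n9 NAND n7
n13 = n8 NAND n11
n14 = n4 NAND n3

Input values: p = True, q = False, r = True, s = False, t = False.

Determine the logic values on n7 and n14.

n0 = s NAND q = False NAND False = True
n3 = NOT t = NOT False = True
n4 = n3 AND n0 = True AND True = True
n7 = n0 NAND t = True NAND False = True
n14 = n4 NAND n3 = True NAND True = False

n7 = True, n14 = False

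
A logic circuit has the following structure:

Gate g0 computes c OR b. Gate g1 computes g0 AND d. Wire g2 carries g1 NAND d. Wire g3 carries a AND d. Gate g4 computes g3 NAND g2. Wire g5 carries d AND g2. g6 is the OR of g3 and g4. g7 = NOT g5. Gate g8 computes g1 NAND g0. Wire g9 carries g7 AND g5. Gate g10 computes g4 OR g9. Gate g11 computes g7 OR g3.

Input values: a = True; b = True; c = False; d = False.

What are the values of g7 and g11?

g7 = True, g11 = True

g0 = c OR b = False OR True = True
g1 = g0 AND d = True AND False = False
g2 = g1 NAND d = False NAND False = True
g3 = a AND d = True AND False = False
g5 = d AND g2 = False AND True = False
g7 = NOT g5 = NOT False = True
g11 = g7 OR g3 = True OR False = True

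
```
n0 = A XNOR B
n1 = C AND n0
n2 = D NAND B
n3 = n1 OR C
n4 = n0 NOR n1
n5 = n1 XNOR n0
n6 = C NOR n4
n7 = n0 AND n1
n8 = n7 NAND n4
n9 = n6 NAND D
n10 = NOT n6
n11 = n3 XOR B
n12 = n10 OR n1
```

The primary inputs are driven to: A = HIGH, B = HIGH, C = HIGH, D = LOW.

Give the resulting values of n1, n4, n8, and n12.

n0 = A XNOR B = HIGH XNOR HIGH = HIGH
n1 = C AND n0 = HIGH AND HIGH = HIGH
n4 = n0 NOR n1 = HIGH NOR HIGH = LOW
n6 = C NOR n4 = HIGH NOR LOW = LOW
n7 = n0 AND n1 = HIGH AND HIGH = HIGH
n8 = n7 NAND n4 = HIGH NAND LOW = HIGH
n10 = NOT n6 = NOT LOW = HIGH
n12 = n10 OR n1 = HIGH OR HIGH = HIGH

n1 = HIGH  n4 = LOW  n8 = HIGH  n12 = HIGH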